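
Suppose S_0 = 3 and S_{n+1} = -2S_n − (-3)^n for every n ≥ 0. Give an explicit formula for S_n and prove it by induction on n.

Claim: S_n = 2·(-2)^n + (-3)^n.

Base case: S_0 = 3, and 2·(-2)^0 + (-3)^0 = 2 + 1 = 3.
Assume S_r = 2·(-2)^r + (-3)^r for some r ≥ 0.
Then S_{r+1} = -2S_r − (-3)^r = -2·(2·(-2)^r + (-3)^r) − (-3)^r = 2·(-2)^{r+1} − 2·(-3)^r − (-3)^r = 2·(-2)^{r+1} − 3·(-3)^r = 2·(-2)^{r+1} + (-3)^{r+1}.
Hence S_n = 2·(-2)^n + (-3)^n for every n ≥ 0, by induction.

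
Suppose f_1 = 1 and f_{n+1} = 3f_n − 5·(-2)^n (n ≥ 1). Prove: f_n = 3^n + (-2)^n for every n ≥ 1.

Base case: f_1 = 1, and 3^1 + (-2)^1 = 3 − 2 = 1.
Assume f_j = 3^j + (-2)^j for some j ≥ 1.
Then f_{j+1} = 3f_j − 5·(-2)^j = 3·(3^j + (-2)^j) − 5·(-2)^j = 3^{j+1} + 3·(-2)^j − 5·(-2)^j = 3^{j+1} − 2·(-2)^j = 3^{j+1} + (-2)^{j+1}.
Hence f_n = 3^n + (-2)^n for every n ≥ 1, by induction.

f_n = 3^n + (-2)^n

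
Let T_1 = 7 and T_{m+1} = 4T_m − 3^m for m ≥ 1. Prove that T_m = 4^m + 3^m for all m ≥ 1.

Base case: T_1 = 7, and 4^1 + 3^1 = 4 + 3 = 7.
Assume T_j = 4^j + 3^j for some j ≥ 1.
Then T_{j+1} = 4T_j − 3^j = 4·(4^j + 3^j) − 3^j = 4^{j+1} + 4·3^j − 3^j = 4^{j+1} + 3·3^j = 4^{j+1} + 3^{j+1}.
So the formula holds for j+1, and by induction T_m = 4^m + 3^m for all m ≥ 1.

T_m = 4^m + 3^m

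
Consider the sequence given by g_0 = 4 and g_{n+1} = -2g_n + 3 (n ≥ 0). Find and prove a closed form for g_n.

Claim: g_n = 3·(-2)^n + 1.

Base case: g_0 = 4, and 3·(-2)^0 + 1 = 3 + 1 = 4.
Assume g_m = 3·(-2)^m + 1 for some m ≥ 0.
Then g_{m+1} = -2g_m + 3 = -2·(3·(-2)^m + 1) + 3 = -6·(-2)^m − 2 + 3 = 3·(-2)^{m+1} + 1.
So the formula holds for m+1, and by induction g_n = 3·(-2)^n + 1 for all n ≥ 0.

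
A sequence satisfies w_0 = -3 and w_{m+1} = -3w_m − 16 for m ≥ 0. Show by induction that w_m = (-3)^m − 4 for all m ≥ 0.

Base case: w_0 = -3, and (-3)^0 − 4 = 1 − 4 = -3.
Assume w_k = (-3)^k − 4 for some k ≥ 0.
Then w_{k+1} = -3w_k − 16 = -3·((-3)^k − 4) − 16 = -3·(-3)^k + 12 − 16 = (-3)^{k+1} − 4.
Hence w_m = (-3)^m − 4 for every m ≥ 0, by induction.

w_m = (-3)^m − 4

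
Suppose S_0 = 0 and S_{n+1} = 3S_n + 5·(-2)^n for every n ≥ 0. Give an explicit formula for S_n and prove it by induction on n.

Claim: S_n = 3^n − (-2)^n.

Base case: S_0 = 0, and 3^0 − (-2)^0 = 1 − 1 = 0.
Assume S_m = 3^m − (-2)^m for some m ≥ 0.
Then S_{m+1} = 3S_m + 5·(-2)^m = 3·(3^m − (-2)^m) + 5·(-2)^m = 3^{m+1} − 3·(-2)^m + 5·(-2)^m = 3^{m+1} + 2·(-2)^m = 3^{m+1} − (-2)^{m+1}.
By induction, S_n = 3^n − (-2)^n for all n ≥ 0.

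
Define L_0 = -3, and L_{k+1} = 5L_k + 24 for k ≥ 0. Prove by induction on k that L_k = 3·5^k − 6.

Base case: L_0 = -3, and 3·5^0 − 6 = 3 − 6 = -3.
Assume L_m = 3·5^m − 6 for some m ≥ 0.
Then L_{m+1} = 5L_m + 24 = 5·(3·5^m − 6) + 24 = 15·5^m − 30 + 24 = 3·5^{m+1} − 6.
By induction, L_k = 3·5^k − 6 for all k ≥ 0.

L_k = 3·5^k − 6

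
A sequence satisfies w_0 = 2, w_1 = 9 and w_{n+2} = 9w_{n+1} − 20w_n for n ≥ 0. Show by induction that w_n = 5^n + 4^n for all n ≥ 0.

Base cases: w_0 = 2 and 5^0 + 4^0 = 2; w_1 = 9 and 5^1 + 4^1 = 9.
Assume w_j = 5^j + 4^j for all 0 ≤ j ≤ k, where k ≥ 1.
Then w_{k+1} = 9w_k − 20w_{k−1} = 9·(5^k + 4^k) − 20·(5^{k−1} + 4^{k−1}) = (9·5 − 20)5^{k−1} + (9·4 − 20)4^{k−1} = 25·5^{k−1} + 16·4^{k−1} = 5^{k+1} + 4^{k+1}.
Hence w_n = 5^n + 4^n for every n ≥ 0, by strong induction.

w_n = 5^n + 4^n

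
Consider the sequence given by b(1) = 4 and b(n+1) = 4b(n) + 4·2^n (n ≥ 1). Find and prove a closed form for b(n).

Claim: b(n) = 2·4^n − 2·2^n.

Base case: b(1) = 4, and 2·4^1 − 2·2^1 = 8 − 4 = 4.
Assume b(m) = 2·4^m − 2·2^m for some m ≥ 1.
Then b(m+1) = 4b(m) + 4·2^m = 4·(2·4^m − 2·2^m) + 4·2^m = 2·4^{m+1} − 8·2^m + 4·2^m = 2·4^{m+1} − 4·2^m = 2·4^{m+1} − 2·2^{m+1}.
By induction, b(n) = 2·4^n − 2·2^n for all n ≥ 1.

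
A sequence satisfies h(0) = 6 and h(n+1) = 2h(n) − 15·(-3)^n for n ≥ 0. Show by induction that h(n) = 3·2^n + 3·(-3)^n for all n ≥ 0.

Base case: h(0) = 6, and 3·2^0 + 3·(-3)^0 = 3 + 3 = 6.
Assume h(k) = 3·2^k + 3·(-3)^k for some k ≥ 0.
Then h(k+1) = 2h(k) − 15·(-3)^k = 2·(3·2^k + 3·(-3)^k) − 15·(-3)^k = 3·2^{k+1} + 6·(-3)^k − 15·(-3)^k = 3·2^{k+1} − 9·(-3)^k = 3·2^{k+1} + 3·(-3)^{k+1}.
Hence h(n) = 3·2^n + 3·(-3)^n for every n ≥ 0, by induction.

h(n) = 3·2^n + 3·(-3)^n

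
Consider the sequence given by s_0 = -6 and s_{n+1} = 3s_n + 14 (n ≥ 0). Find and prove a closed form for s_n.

Claim: s_n = 3^n − 7.

Base case: s_0 = -6, and 3^0 − 7 = 1 − 7 = -6.
Assume s_j = 3^j − 7 for some j ≥ 0.
Then s_{j+1} = 3s_j + 14 = 3·(3^j − 7) + 14 = 3^{j+1} − 21 + 14 = 3^{j+1} − 7.
Hence s_n = 3^n − 7 for every n ≥ 0, by induction.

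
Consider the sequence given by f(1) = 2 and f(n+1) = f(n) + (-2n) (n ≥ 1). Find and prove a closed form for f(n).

Claim: f(n) = -n^2 + n + 2.

Base case: f(1) = 2, and -1^2 + 1 + 2 = 2.
Assume f(k) = -k^2 + k + 2.
Then f(k+1) = f(k) + (-2k) = (-k^2 + k + 2) + (-2k) = -k^2 − k + 2,
and -(k+1)^2 + (k+1) + 2 = -k^2 − k + 2.
This completes the inductive step, so f(n) = -n^2 + n + 2 for all n ≥ 1.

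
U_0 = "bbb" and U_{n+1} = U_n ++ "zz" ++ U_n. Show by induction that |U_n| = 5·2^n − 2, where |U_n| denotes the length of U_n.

Base case: |U_0| = 3, and 5·2^0 − 2 = 3.
Assume |U_r| = 5·2^r − 2.
Then |U_{r+1}| = |U_r| + 2 + |U_r| = 2|U_r| + 2 = 2(5·2^r − 2) + 2 = 5·2^{r+1} − 4 + 2 = 5·2^{r+1} − 2.
This completes the inductive step, so |U_n| = 5·2^n − 2 for all n ≥ 0.

|U_n| = 5·2^n − 2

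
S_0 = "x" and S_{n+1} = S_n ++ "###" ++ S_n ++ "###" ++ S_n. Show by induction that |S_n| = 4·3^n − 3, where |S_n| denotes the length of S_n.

Base case: |S_0| = 1, and 4·3^0 − 3 = 1.
Assume |S_r| = 4·3^r − 3.
Then |S_{r+1}| = 3|S_r| + 6 = 3(4·3^r − 3) + 6 = 4·3^{r+1} − 9 + 6 = 4·3^{r+1} − 3.
So the formula holds for r+1, and by induction |S_n| = 4·3^n − 3 for all n ≥ 0.

|S_n| = 4·3^n − 3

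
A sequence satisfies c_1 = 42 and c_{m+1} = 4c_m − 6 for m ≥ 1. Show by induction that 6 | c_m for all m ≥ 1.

Base case: c_1 = 42 = 6·7, so 6 | c_1.
Assume 6 | c_j, so c_j = 6t for some integer t.
Then c_{j+1} = 4c_j − 6 = 4·(6t) − 6 = 6(4t − 1), so 6 | c_{j+1}.
Hence 6 | c_m for every m ≥ 1, by induction.

6 | c_m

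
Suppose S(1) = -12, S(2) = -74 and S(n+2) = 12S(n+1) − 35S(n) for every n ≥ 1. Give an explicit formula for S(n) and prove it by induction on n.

Claim: S(n) = -7^n − 5^n.

Base cases: S(1) = -12 and -7^1 − 5^1 = -12; S(2) = -74 and -7^2 − 5^2 = -74.
Assume S(j) = -7^j − 5^j for all 1 ≤ j ≤ m, where m ≥ 2.
Then S(m+1) = 12S(m) − 35S(m−1) = 12·(-7^m − 5^m) − 35·(-7^{m−1} − 5^{m−1}) = -(12·7 − 35)7^{m−1} − (12·5 − 35)5^{m−1} = -49·7^{m−1} − 25·5^{m−1} = -7^{m+1} − 5^{m+1}.
So the formula holds for m+1, and by strong induction S(n) = -7^n − 5^n for all n ≥ 1.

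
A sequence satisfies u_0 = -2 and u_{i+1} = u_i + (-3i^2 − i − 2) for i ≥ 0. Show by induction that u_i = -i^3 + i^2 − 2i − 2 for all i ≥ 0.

Base case: u_0 = -2, and -0^3 + 0^2 − 2·0 − 2 = -2.
Assume u_r = -r^3 + r^2 − 2r − 2.
Then u_{r+1} = u_r + (-3r^2 − r − 2) = (-r^3 + r^2 − 2r − 2) + (-3r^2 − r − 2) = -r^3 − 2r^2 − 3r − 4,
and -(r+1)^3 + (r+1)^2 − 2·(r+1) − 2 = -r^3 − 2r^2 − 3r − 4.
By induction, u_i = -i^3 + i^2 − 2i − 2 for all i ≥ 0.

u_i = -i^3 + i^2 − 2i − 2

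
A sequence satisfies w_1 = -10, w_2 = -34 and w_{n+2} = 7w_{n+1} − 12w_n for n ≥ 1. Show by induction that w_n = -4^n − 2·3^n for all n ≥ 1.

Base cases: w_1 = -10 and -4^1 − 2·3^1 = -10; w_2 = -34 and -4^2 − 2·3^2 = -34.
Assume w_i = -4^i − 2·3^i for all 1 ≤ i ≤ j, where j ≥ 2.
Then w_{j+1} = 7w_j − 12w_{j−1} = 7·(-4^j − 2·3^j) − 12·(-4^{j−1} − 2·3^{j−1}) = -(7·4 − 12)4^{j−1} − 2·(7·3 − 12)3^{j−1} = -16·4^{j−1} − 18·3^{j−1} = -4^{j+1} − 2·3^{j+1}.
Hence w_n = -4^n − 2·3^n for every n ≥ 1, by strong induction.

w_n = -4^n − 2·3^n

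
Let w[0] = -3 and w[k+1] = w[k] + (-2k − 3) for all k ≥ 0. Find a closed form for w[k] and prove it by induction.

Claim: w[k] = -k^2 − 2k − 3.

Base case: w[0] = -3, and -0^2 − 2·0 − 3 = -3.
Assume w[m] = -m^2 − 2m − 3.
Then w[m+1] = w[m] + (-2m − 3) = (-m^2 − 2m − 3) + (-2m − 3) = -m^2 − 4m − 6,
and -(m+1)^2 − 2·(m+1) − 3 = -m^2 − 4m − 6.
This completes the inductive step, so w[k] = -k^2 − 2k − 3 for all k ≥ 0.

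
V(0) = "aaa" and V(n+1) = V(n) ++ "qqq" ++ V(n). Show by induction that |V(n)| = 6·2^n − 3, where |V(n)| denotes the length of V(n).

Base case: |V(0)| = 3, and 6·2^0 − 3 = 3.
Assume |V(k)| = 6·2^k − 3.
Then |V(k+1)| = |V(k)| + 3 + |V(k)| = 2|V(k)| + 3 = 2(6·2^k − 3) + 3 = 6·2^{k+1} − 6 + 3 = 6·2^{k+1} − 3.
Hence |V(n)| = 6·2^n − 3 for every n ≥ 0, by induction.

|V(n)| = 6·2^n − 3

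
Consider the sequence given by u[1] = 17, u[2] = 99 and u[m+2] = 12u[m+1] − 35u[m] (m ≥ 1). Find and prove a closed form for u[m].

Claim: u[m] = 2·5^m + 7^m.

Base cases: u[1] = 17 and 2·5^1 + 7^1 = 17; u[2] = 99 and 2·5^2 + 7^2 = 99.
Assume u[j] = 2·5^j + 7^j for all 1 ≤ j ≤ k, where k ≥ 2.
Then u[k+1] = 12u[k] − 35u[k−1] = 12·(2·5^k + 7^k) − 35·(2·5^{k−1} + 7^{k−1}) = 2·(12·5 − 35)5^{k−1} + (12·7 − 35)7^{k−1} = 50·5^{k−1} + 49·7^{k−1} = 2·5^{k+1} + 7^{k+1}.
Hence u[m] = 2·5^m + 7^m for every m ≥ 1, by strong induction.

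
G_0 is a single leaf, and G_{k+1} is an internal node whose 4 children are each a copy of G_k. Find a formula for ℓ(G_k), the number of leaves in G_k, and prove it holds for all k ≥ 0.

Claim: ℓ(G_k) = 4^k.

Base case: ℓ(G_0) = 1, and 4^0 = 1.
Assume ℓ(G_j) = 4^j.
Then ℓ(G_{j+1}) = 4·ℓ(G_j) = 4·4^j = 4^{j+1}.
By induction, ℓ(G_k) = 4^k for all k ≥ 0.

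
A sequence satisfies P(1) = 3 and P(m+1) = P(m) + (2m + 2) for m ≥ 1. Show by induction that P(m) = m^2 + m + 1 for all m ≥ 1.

Base case: P(1) = 3, and 1^2 + 1 + 1 = 3.
Assume P(j) = j^2 + j + 1.
Then P(j+1) = P(j) + (2j + 2) = (j^2 + j + 1) + (2j + 2) = j^2 + 3j + 3,
and (j+1)^2 + (j+1) + 1 = j^2 + 3j + 3.
By induction, P(m) = m^2 + m + 1 for all m ≥ 1.

P(m) = m^2 + m + 1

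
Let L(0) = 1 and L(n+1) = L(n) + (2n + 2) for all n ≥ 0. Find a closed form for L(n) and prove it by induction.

Claim: L(n) = n^2 + n + 1.

Base case: L(0) = 1, and 0^2 + 0 + 1 = 1.
Assume L(k) = k^2 + k + 1.
Then L(k+1) = L(k) + (2k + 2) = (k^2 + k + 1) + (2k + 2) = k^2 + 3k + 3,
and (k+1)^2 + (k+1) + 1 = k^2 + 3k + 3.
Hence L(n) = n^2 + n + 1 for every n ≥ 0, by induction.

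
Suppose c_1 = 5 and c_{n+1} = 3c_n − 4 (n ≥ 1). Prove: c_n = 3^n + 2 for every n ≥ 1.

Base case: c_1 = 5, and 3^1 + 2 = 3 + 2 = 5.
Assume c_j = 3^j + 2 for some j ≥ 1.
Then c_{j+1} = 3c_j − 4 = 3·(3^j + 2) − 4 = 3^{j+1} + 6 − 4 = 3^{j+1} + 2.
So the formula holds for j+1, and by induction c_n = 3^n + 2 for all n ≥ 1.

c_n = 3^n + 2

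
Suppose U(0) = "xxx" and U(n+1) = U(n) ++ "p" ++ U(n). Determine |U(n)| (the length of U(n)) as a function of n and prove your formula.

Claim: |U(n)| = 2^{n+2} − 1.

Base case: |U(0)| = 3, and 2^{0+2} − 1 = 3.
Assume |U(m)| = 2^{m+2} − 1.
Then |U(m+1)| = |U(m)| + 1 + |U(m)| = 2|U(m)| + 1 = 2(2^{m+2} − 1) + 1 = 2^{m+3} − 2 + 1 = 2^{m+3} − 1.
So the formula holds for m+1, and by induction |U(n)| = 2^{n+2} − 1 for all n ≥ 0.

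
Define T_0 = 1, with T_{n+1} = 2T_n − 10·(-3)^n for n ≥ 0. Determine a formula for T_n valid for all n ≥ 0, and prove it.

Claim: T_n = -2^n + 2·(-3)^n.

Base case: T_0 = 1, and -2^0 + 2·(-3)^0 = -1 + 2 = 1.
Assume T_k = -2^k + 2·(-3)^k for some k ≥ 0.
Then T_{k+1} = 2T_k − 10·(-3)^k = 2·(-2^k + 2·(-3)^k) − 10·(-3)^k = -2^{k+1} + 4·(-3)^k − 10·(-3)^k = -2^{k+1} − 6·(-3)^k = -2^{k+1} + 2·(-3)^{k+1}.
This completes the inductive step, so T_n = -2^n + 2·(-3)^n for all n ≥ 0.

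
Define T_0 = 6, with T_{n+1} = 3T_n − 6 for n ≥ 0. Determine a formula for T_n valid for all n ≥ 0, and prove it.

Claim: T_n = 3^{n+1} + 3.

Base case: T_0 = 6, and 3^{0+1} + 3 = 3 + 3 = 6.
Assume T_j = 3^{j+1} + 3 for some j ≥ 0.
Then T_{j+1} = 3T_j − 6 = 3·(3^{j+1} + 3) − 6 = 3^{j+2} + 9 − 6 = 3^{j+2} + 3.
This completes the inductive step, so T_n = 3^{n+1} + 3 for all n ≥ 0.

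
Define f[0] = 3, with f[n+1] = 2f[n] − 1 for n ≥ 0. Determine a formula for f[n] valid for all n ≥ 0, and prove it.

Claim: f[n] = 2^{n+1} + 1.

Base case: f[0] = 3, and 2^{0+1} + 1 = 2 + 1 = 3.
Assume f[r] = 2^{r+1} + 1 for some r ≥ 0.
Then f[r+1] = 2f[r] − 1 = 2·(2^{r+1} + 1) − 1 = 2^{r+2} + 2 − 1 = 2^{r+2} + 1.
So the formula holds for r+1, and by induction f[n] = 2^{n+1} + 1 for all n ≥ 0.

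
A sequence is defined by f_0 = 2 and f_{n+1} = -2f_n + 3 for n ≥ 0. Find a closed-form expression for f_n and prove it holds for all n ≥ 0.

Claim: f_n = (-2)^n + 1.

Base case: f_0 = 2, and (-2)^0 + 1 = 1 + 1 = 2.
Assume f_r = (-2)^r + 1 for some r ≥ 0.
Then f_{r+1} = -2f_r + 3 = -2·((-2)^r + 1) + 3 = -2·(-2)^r − 2 + 3 = (-2)^{r+1} + 1.
By induction, f_n = (-2)^n + 1 for all n ≥ 0.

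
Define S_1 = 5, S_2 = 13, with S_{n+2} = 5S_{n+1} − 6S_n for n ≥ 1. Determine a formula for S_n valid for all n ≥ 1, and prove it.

Claim: S_n = 3^n + 2^n.

Base cases: S_1 = 5 and 3^1 + 2^1 = 5; S_2 = 13 and 3^2 + 2^2 = 13.
Assume S_j = 3^j + 2^j for all 1 ≤ j ≤ k, where k ≥ 2.
Then S_{k+1} = 5S_k − 6S_{k−1} = 5·(3^k + 2^k) − 6·(3^{k−1} + 2^{k−1}) = (5·3 − 6)3^{k−1} + (5·2 − 6)2^{k−1} = 9·3^{k−1} + 4·2^{k−1} = 3^{k+1} + 2^{k+1}.
This completes the inductive step, so S_n = 3^n + 2^n for all n ≥ 1.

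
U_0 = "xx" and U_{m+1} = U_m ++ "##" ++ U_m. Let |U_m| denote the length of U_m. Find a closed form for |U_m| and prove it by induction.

Claim: |U_m| = 2^{m+2} − 2.

Base case: |U_0| = 2, and 2^{0+2} − 2 = 2.
Assume |U_j| = 2^{j+2} − 2.
Then |U_{j+1}| = |U_j| + 2 + |U_j| = 2|U_j| + 2 = 2(2^{j+2} − 2) + 2 = 2^{j+3} − 4 + 2 = 2^{j+3} − 2.
So the formula holds for j+1, and by induction |U_m| = 2^{m+2} − 2 for all m ≥ 0.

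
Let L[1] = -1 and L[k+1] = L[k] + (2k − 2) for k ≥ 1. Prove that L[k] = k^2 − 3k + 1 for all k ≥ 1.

Base case: L[1] = -1, and 1^2 − 3·1 + 1 = -1.
Assume L[m] = m^2 − 3m + 1.
Then L[m+1] = L[m] + (2m − 2) = (m^2 − 3m + 1) + (2m − 2) = m^2 − m − 1,
and (m+1)^2 − 3·(m+1) + 1 = m^2 − m − 1.
This completes the inductive step, so L[k] = k^2 − 3k + 1 for all k ≥ 1.

L[k] = k^2 − 3k + 1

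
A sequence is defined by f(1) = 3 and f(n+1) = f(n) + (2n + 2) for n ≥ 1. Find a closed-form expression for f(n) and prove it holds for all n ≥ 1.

Claim: f(n) = n^2 + n + 1.

Base case: f(1) = 3, and 1^2 + 1 + 1 = 3.
Assume f(k) = k^2 + k + 1.
Then f(k+1) = f(k) + (2k + 2) = (k^2 + k + 1) + (2k + 2) = k^2 + 3k + 3,
and (k+1)^2 + (k+1) + 1 = k^2 + 3k + 3.
Hence f(n) = n^2 + n + 1 for every n ≥ 1, by induction.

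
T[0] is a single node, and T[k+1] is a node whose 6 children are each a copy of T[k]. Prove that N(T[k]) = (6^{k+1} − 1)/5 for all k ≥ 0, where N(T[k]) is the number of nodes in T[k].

Base case: N(T[0]) = 1, and (6^{0+1} − 1)/5 = 1.
Assume N(T[j]) = (6^{j+1} − 1)/5.
Then N(T[j+1]) = 1 + 6N(T[j]) = 1 + 6·(6^{j+1} − 1)/5 = 1 + (6^{j+2} − 6)/5 = (5 + 6^{j+2} − 6)/5 = (6^{j+2} − 1)/5.
So the formula holds for j+1, and by induction N(T[k]) = (6^{k+1} − 1)/5 for all k ≥ 0.

N(T[k]) = (6^{k+1} − 1)/5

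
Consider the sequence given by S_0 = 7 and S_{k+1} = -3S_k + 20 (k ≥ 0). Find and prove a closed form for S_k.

Claim: S_k = 2·(-3)^k + 5.

Base case: S_0 = 7, and 2·(-3)^0 + 5 = 2 + 5 = 7.
Assume S_j = 2·(-3)^j + 5 for some j ≥ 0.
Then S_{j+1} = -3S_j + 20 = -3·(2·(-3)^j + 5) + 20 = -6·(-3)^j − 15 + 20 = 2·(-3)^{j+1} + 5.
Hence S_k = 2·(-3)^k + 5 for every k ≥ 0, by induction.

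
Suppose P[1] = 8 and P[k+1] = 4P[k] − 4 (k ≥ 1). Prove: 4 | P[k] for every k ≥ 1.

Base case: P[1] = 8 = 4·2, so 4 | P[1].
Assume 4 | P[r], so P[r] = 4t for some integer t.
Then P[r+1] = 4P[r] − 4 = 4·(4t) − 4 = 4(4t − 1), so 4 | P[r+1].
By induction, 4 | P[k] for all k ≥ 1.

4 | P[k]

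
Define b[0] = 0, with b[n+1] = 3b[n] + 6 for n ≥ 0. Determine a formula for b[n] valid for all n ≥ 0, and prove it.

Claim: b[n] = 3^{n+1} − 3.

Base case: b[0] = 0, and 3^{0+1} − 3 = 3 − 3 = 0.
Assume b[r] = 3^{r+1} − 3 for some r ≥ 0.
Then b[r+1] = 3b[r] + 6 = 3·(3^{r+1} − 3) + 6 = 3^{r+2} − 9 + 6 = 3^{r+2} − 3.
This completes the inductive step, so b[n] = 3^{n+1} − 3 for all n ≥ 0.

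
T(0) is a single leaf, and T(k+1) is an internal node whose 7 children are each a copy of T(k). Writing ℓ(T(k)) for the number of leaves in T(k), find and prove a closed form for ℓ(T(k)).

Claim: ℓ(T(k)) = 7^k.

Base case: ℓ(T(0)) = 1, and 7^0 = 1.
Assume ℓ(T(m)) = 7^m.
Then ℓ(T(m+1)) = 7·ℓ(T(m)) = 7·7^m = 7^{m+1}.
Hence ℓ(T(k)) = 7^k for every k ≥ 0, by induction.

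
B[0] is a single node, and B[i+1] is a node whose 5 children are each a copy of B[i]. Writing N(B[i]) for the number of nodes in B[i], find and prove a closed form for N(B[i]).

Claim: N(B[i]) = (5^{i+1} − 1)/4.

Base case: N(B[0]) = 1, and (5^{0+1} − 1)/4 = 1.
Assume N(B[r]) = (5^{r+1} − 1)/4.
Then N(B[r+1]) = 1 + 5N(B[r]) = 1 + 5·(5^{r+1} − 1)/4 = 1 + (5^{r+2} − 5)/4 = (4 + 5^{r+2} − 5)/4 = (5^{r+2} − 1)/4.
So the formula holds for r+1, and by induction N(B[i]) = (5^{i+1} − 1)/4 for all i ≥ 0.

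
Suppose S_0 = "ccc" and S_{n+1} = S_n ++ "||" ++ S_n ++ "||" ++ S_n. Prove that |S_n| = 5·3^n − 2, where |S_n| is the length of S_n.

Base case: |S_0| = 3, and 5·3^0 − 2 = 3.
Assume |S_k| = 5·3^k − 2.
Then |S_{k+1}| = 3|S_k| + 4 = 3(5·3^k − 2) + 4 = 5·3^{k+1} − 6 + 4 = 5·3^{k+1} − 2.
This completes the inductive step, so |S_n| = 5·3^n − 2 for all n ≥ 0.

|S_n| = 5·3^n − 2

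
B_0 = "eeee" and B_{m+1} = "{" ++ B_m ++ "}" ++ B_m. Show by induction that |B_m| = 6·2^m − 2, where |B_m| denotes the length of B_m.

Base case: |B_0| = 4, and 6·2^0 − 2 = 4.
Assume |B_k| = 6·2^k − 2.
Then |B_{k+1}| = 1 + |B_k| + 1 + |B_k| = 2|B_k| + 2 = 2(6·2^k − 2) + 2 = 6·2^{k+1} − 4 + 2 = 6·2^{k+1} − 2.
This completes the inductive step, so |B_m| = 6·2^m − 2 for all m ≥ 0.

|B_m| = 6·2^m − 2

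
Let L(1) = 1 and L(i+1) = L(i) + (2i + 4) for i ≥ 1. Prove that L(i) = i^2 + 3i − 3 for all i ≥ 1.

Base case: L(1) = 1, and 1^2 + 3·1 − 3 = 1.
Assume L(r) = r^2 + 3r − 3.
Then L(r+1) = L(r) + (2r + 4) = (r^2 + 3r − 3) + (2r + 4) = r^2 + 5r + 1,
and (r+1)^2 + 3·(r+1) − 3 = r^2 + 5r + 1.
Hence L(i) = i^2 + 3i − 3 for every i ≥ 1, by induction.

L(i) = i^2 + 3i − 3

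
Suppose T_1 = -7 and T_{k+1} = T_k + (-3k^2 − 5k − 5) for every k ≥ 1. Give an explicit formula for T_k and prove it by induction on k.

Claim: T_k = -k^3 − k^2 − 3k − 2.

Base case: T_1 = -7, and -1^3 − 1^2 − 3·1 − 2 = -7.
Assume T_m = -m^3 − m^2 − 3m − 2.
Then T_{m+1} = T_m + (-3m^2 − 5m − 5) = (-m^3 − m^2 − 3m − 2) + (-3m^2 − 5m − 5) = -m^3 − 4m^2 − 8m − 7,
and -(m+1)^3 − (m+1)^2 − 3·(m+1) − 2 = -m^3 − 4m^2 − 8m − 7.
By induction, T_k = -k^3 − k^2 − 3k − 2 for all k ≥ 1.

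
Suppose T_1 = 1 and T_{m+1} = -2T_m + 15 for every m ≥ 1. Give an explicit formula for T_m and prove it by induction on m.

Claim: T_m = 2·(-2)^m + 5.

Base case: T_1 = 1, and 2·(-2)^1 + 5 = -4 + 5 = 1.
Assume T_k = 2·(-2)^k + 5 for some k ≥ 1.
Then T_{k+1} = -2T_k + 15 = -2·(2·(-2)^k + 5) + 15 = -4·(-2)^k − 10 + 15 = 2·(-2)^{k+1} + 5.
By induction, T_m = 2·(-2)^m + 5 for all m ≥ 1.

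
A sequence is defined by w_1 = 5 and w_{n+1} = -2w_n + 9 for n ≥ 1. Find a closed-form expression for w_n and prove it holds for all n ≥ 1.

Claim: w_n = -(-2)^n + 3.

Base case: w_1 = 5, and -(-2)^1 + 3 = 2 + 3 = 5.
Assume w_j = -(-2)^j + 3 for some j ≥ 1.
Then w_{j+1} = -2w_j + 9 = -2·(-(-2)^j + 3) + 9 = 2·(-2)^j − 6 + 9 = -(-2)^{j+1} + 3.
Hence w_n = -(-2)^n + 3 for every n ≥ 1, by induction.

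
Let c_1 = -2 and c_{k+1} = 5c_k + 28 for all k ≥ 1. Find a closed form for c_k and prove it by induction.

Claim: c_k = 5^k − 7.

Base case: c_1 = -2, and 5^1 − 7 = 5 − 7 = -2.
Assume c_j = 5^j − 7 for some j ≥ 1.
Then c_{j+1} = 5c_j + 28 = 5·(5^j − 7) + 28 = 5^{j+1} − 35 + 28 = 5^{j+1} − 7.
By induction, c_k = 5^k − 7 for all k ≥ 1.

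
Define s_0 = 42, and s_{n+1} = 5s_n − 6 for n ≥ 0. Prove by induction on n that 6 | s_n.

Base case: s_0 = 42 = 6·7, so 6 | s_0.
Assume 6 | s_j, so s_j = 6t for some integer t.
Then s_{j+1} = 5s_j − 6 = 5·(6t) − 6 = 6(5t − 1), so 6 | s_{j+1}.
Hence 6 | s_n for every n ≥ 0, by induction.

6 | s_n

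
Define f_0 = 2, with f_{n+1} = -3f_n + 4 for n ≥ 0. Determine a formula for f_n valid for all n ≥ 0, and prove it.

Claim: f_n = (-3)^n + 1.

Base case: f_0 = 2, and (-3)^0 + 1 = 1 + 1 = 2.
Assume f_k = (-3)^k + 1 for some k ≥ 0.
Then f_{k+1} = -3f_k + 4 = -3·((-3)^k + 1) + 4 = -3·(-3)^k − 3 + 4 = (-3)^{k+1} + 1.
By induction, f_n = (-3)^n + 1 for all n ≥ 0.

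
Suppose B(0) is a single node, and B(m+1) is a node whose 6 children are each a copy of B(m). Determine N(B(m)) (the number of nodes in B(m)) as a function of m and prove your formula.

Claim: N(B(m)) = (6^{m+1} − 1)/5.

Base case: N(B(0)) = 1, and (6^{0+1} − 1)/5 = 1.
Assume N(B(j)) = (6^{j+1} − 1)/5.
Then N(B(j+1)) = 1 + 6N(B(j)) = 1 + 6·(6^{j+1} − 1)/5 = 1 + (6^{j+2} − 6)/5 = (5 + 6^{j+2} − 6)/5 = (6^{j+2} − 1)/5.
By induction, N(B(m)) = (6^{m+1} − 1)/5 for all m ≥ 0.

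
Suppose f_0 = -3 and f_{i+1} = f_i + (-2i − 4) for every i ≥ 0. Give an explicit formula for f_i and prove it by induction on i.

Claim: f_i = -i^2 − 3i − 3.

Base case: f_0 = -3, and -0^2 − 3·0 − 3 = -3.
Assume f_k = -k^2 − 3k − 3.
Then f_{k+1} = f_k + (-2k − 4) = (-k^2 − 3k − 3) + (-2k − 4) = -k^2 − 5k − 7,
and -(k+1)^2 − 3·(k+1) − 3 = -k^2 − 5k − 7.
This completes the inductive step, so f_i = -i^2 − 3i − 3 for all i ≥ 0.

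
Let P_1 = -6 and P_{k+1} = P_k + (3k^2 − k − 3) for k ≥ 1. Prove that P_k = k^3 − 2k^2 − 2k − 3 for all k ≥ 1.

Base case: P_1 = -6, and 1^3 − 2·1^2 − 2·1 − 3 = -6.
Assume P_r = r^3 − 2r^2 − 2r − 3.
Then P_{r+1} = P_r + (3r^2 − r − 3) = (r^3 − 2r^2 − 2r − 3) + (3r^2 − r − 3) = r^3 + r^2 − 3r − 6,
and (r+1)^3 − 2·(r+1)^2 − 2·(r+1) − 3 = r^3 + r^2 − 3r − 6.
This completes the inductive step, so P_k = k^3 − 2k^2 − 2k − 3 for all k ≥ 1.

P_k = k^3 − 2k^2 − 2k − 3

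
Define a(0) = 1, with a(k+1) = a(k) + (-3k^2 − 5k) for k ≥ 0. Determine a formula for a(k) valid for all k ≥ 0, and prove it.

Claim: a(k) = -k^3 − k^2 + 2k + 1.

Base case: a(0) = 1, and -0^3 − 0^2 + 2·0 + 1 = 1.
Assume a(r) = -r^3 − r^2 + 2r + 1.
Then a(r+1) = a(r) + (-3r^2 − 5r) = (-r^3 − r^2 + 2r + 1) + (-3r^2 − 5r) = -r^3 − 4r^2 − 3r + 1,
and -(r+1)^3 − (r+1)^2 + 2·(r+1) + 1 = -r^3 − 4r^2 − 3r + 1.
Hence a(k) = -k^3 − k^2 + 2k + 1 for every k ≥ 0, by induction.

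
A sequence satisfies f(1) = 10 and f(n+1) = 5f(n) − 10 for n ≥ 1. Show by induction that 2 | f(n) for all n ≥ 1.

Base case: f(1) = 10 = 2·5, so 2 | f(1).
Assume 2 | f(k), so f(k) = 2t for some integer t.
Then f(k+1) = 5f(k) − 10 = 5·(2t) − 10 = 2(5t − 5), so 2 | f(k+1).
So the property holds for k+1, and by induction 2 | f(n) for all n ≥ 1.

2 | f(n)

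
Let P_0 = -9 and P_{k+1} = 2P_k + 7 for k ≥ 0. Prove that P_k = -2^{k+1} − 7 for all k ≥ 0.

Base case: P_0 = -9, and -2^{0+1} − 7 = -2 − 7 = -9.
Assume P_r = -2^{r+1} − 7 for some r ≥ 0.
Then P_{r+1} = 2P_r + 7 = 2·(-2^{r+1} − 7) + 7 = -2^{r+2} − 14 + 7 = -2^{r+2} − 7.
So the formula holds for r+1, and by induction P_k = -2^{k+1} − 7 for all k ≥ 0.

P_k = -2^{k+1} − 7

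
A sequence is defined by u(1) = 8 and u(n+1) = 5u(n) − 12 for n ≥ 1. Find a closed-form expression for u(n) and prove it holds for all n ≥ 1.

Claim: u(n) = 5^n + 3.

Base case: u(1) = 8, and 5^1 + 3 = 5 + 3 = 8.
Assume u(k) = 5^k + 3 for some k ≥ 1.
Then u(k+1) = 5u(k) − 12 = 5·(5^k + 3) − 12 = 5^{k+1} + 15 − 12 = 5^{k+1} + 3.
So the formula holds for k+1, and by induction u(n) = 5^n + 3 for all n ≥ 1.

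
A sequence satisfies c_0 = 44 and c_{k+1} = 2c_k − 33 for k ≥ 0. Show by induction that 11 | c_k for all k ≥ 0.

Base case: c_0 = 44 = 11·4, so 11 | c_0.
Assume 11 | c_m, so c_m = 11t for some integer t.
Then c_{m+1} = 2c_m − 33 = 2·(11t) − 33 = 11(2t − 3), so 11 | c_{m+1}.
So the property holds for m+1, and by induction 11 | c_k for all k ≥ 0.

11 | c_k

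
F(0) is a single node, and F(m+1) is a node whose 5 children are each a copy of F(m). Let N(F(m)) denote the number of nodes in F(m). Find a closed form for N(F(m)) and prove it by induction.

Claim: N(F(m)) = (5^{m+1} − 1)/4.

Base case: N(F(0)) = 1, and (5^{0+1} − 1)/4 = 1.
Assume N(F(r)) = (5^{r+1} − 1)/4.
Then N(F(r+1)) = 1 + 5N(F(r)) = 1 + 5·(5^{r+1} − 1)/4 = 1 + (5^{r+2} − 5)/4 = (4 + 5^{r+2} − 5)/4 = (5^{r+2} − 1)/4.
Hence N(F(m)) = (5^{m+1} − 1)/4 for every m ≥ 0, by induction.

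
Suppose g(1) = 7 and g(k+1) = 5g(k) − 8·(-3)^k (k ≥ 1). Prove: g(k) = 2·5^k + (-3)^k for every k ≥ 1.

Base case: g(1) = 7, and 2·5^1 + (-3)^1 = 10 − 3 = 7.
Assume g(r) = 2·5^r + (-3)^r for some r ≥ 1.
Then g(r+1) = 5g(r) − 8·(-3)^r = 5·(2·5^r + (-3)^r) − 8·(-3)^r = 2·5^{r+1} + 5·(-3)^r − 8·(-3)^r = 2·5^{r+1} − 3·(-3)^r = 2·5^{r+1} + (-3)^{r+1}.
So the formula holds for r+1, and by induction g(k) = 2·5^k + (-3)^k for all k ≥ 1.

g(k) = 2·5^k + (-3)^k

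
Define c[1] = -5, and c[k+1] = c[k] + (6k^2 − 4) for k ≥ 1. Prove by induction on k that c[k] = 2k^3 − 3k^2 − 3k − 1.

Base case: c[1] = -5, and 2·1^3 − 3·1^2 − 3·1 − 1 = -5.
Assume c[j] = 2j^3 − 3j^2 − 3j − 1.
Then c[j+1] = c[j] + (6j^2 − 4) = (2j^3 − 3j^2 − 3j − 1) + (6j^2 − 4) = 2j^3 + 3j^2 − 3j − 5,
and 2·(j+1)^3 − 3·(j+1)^2 − 3·(j+1) − 1 = 2j^3 + 3j^2 − 3j − 5.
Hence c[k] = 2k^3 − 3k^2 − 3k − 1 for every k ≥ 1, by induction.

c[k] = 2k^3 − 3k^2 − 3k − 1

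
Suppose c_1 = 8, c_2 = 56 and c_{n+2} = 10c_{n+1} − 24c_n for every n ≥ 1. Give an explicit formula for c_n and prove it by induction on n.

Claim: c_n = -4^n + 2·6^n.

Base cases: c_1 = 8 and -4^1 + 2·6^1 = 8; c_2 = 56 and -4^2 + 2·6^2 = 56.
Assume c_j = -4^j + 2·6^j for all 1 ≤ j ≤ k, where k ≥ 2.
Then c_{k+1} = 10c_k − 24c_{k−1} = 10·(-4^k + 2·6^k) − 24·(-4^{k−1} + 2·6^{k−1}) = -(10·4 − 24)4^{k−1} + 2·(10·6 − 24)6^{k−1} = -16·4^{k−1} + 72·6^{k−1} = -4^{k+1} + 2·6^{k+1}.
So the formula holds for k+1, and by strong induction c_n = -4^n + 2·6^n for all n ≥ 1.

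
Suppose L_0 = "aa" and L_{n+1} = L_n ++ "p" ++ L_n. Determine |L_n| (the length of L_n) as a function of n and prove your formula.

Claim: |L_n| = 3·2^n − 1.

Base case: |L_0| = 2, and 3·2^0 − 1 = 2.
Assume |L_m| = 3·2^m − 1.
Then |L_{m+1}| = |L_m| + 1 + |L_m| = 2|L_m| + 1 = 2(3·2^m − 1) + 1 = 3·2^{m+1} − 2 + 1 = 3·2^{m+1} − 1.
Hence |L_n| = 3·2^n − 1 for every n ≥ 0, by induction.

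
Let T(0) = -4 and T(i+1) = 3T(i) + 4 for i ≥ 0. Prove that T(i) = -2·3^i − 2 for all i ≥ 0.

Base case: T(0) = -4, and -2·3^0 − 2 = -2 − 2 = -4.
Assume T(k) = -2·3^k − 2 for some k ≥ 0.
Then T(k+1) = 3T(k) + 4 = 3·(-2·3^k − 2) + 4 = -6·3^k − 6 + 4 = -2·3^{k+1} − 2.
By induction, T(i) = -2·3^i − 2 for all i ≥ 0.

T(i) = -2·3^i − 2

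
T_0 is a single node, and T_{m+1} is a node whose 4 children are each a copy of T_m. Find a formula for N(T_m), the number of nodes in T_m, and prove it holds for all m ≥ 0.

Claim: N(T_m) = (4^{m+1} − 1)/3.

Base case: N(T_0) = 1, and (4^{0+1} − 1)/3 = 1.
Assume N(T_j) = (4^{j+1} − 1)/3.
Then N(T_{j+1}) = 1 + 4N(T_j) = 1 + 4·(4^{j+1} − 1)/3 = 1 + (4^{j+2} − 4)/3 = (3 + 4^{j+2} − 4)/3 = (4^{j+2} − 1)/3.
So the formula holds for j+1, and by induction N(T_m) = (4^{m+1} − 1)/3 for all m ≥ 0.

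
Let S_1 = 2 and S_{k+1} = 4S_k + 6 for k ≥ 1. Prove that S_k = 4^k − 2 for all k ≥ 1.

Base case: S_1 = 2, and 4^1 − 2 = 4 − 2 = 2.
Assume S_r = 4^r − 2 for some r ≥ 1.
Then S_{r+1} = 4S_r + 6 = 4·(4^r − 2) + 6 = 4^{r+1} − 8 + 6 = 4^{r+1} − 2.
This completes the inductive step, so S_k = 4^k − 2 for all k ≥ 1.

S_k = 4^k − 2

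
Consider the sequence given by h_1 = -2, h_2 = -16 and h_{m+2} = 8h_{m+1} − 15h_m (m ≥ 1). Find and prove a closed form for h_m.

Claim: h_m = 3^m − 5^m.

Base cases: h_1 = -2 and 3^1 − 5^1 = -2; h_2 = -16 and 3^2 − 5^2 = -16.
Assume h_i = 3^i − 5^i for all 1 ≤ i ≤ j, where j ≥ 2.
Then h_{j+1} = 8h_j − 15h_{j−1} = 8·(3^j − 5^j) − 15·(3^{j−1} − 5^{j−1}) = (8·3 − 15)3^{j−1} − (8·5 − 15)5^{j−1} = 9·3^{j−1} − 25·5^{j−1} = 3^{j+1} − 5^{j+1}.
By strong induction, h_m = 3^m − 5^m for all m ≥ 1.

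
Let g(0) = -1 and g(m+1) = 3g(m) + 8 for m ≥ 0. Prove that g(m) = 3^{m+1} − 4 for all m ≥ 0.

Base case: g(0) = -1, and 3^{0+1} − 4 = 3 − 4 = -1.
Assume g(j) = 3^{j+1} − 4 for some j ≥ 0.
Then g(j+1) = 3g(j) + 8 = 3·(3^{j+1} − 4) + 8 = 3^{j+2} − 12 + 8 = 3^{j+2} − 4.
So the formula holds for j+1, and by induction g(m) = 3^{m+1} − 4 for all m ≥ 0.

g(m) = 3^{m+1} − 4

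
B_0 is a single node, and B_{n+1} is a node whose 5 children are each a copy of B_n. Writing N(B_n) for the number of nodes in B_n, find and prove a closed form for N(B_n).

Claim: N(B_n) = (5^{n+1} − 1)/4.

Base case: N(B_0) = 1, and (5^{0+1} − 1)/4 = 1.
Assume N(B_j) = (5^{j+1} − 1)/4.
Then N(B_{j+1}) = 1 + 5N(B_j) = 1 + 5·(5^{j+1} − 1)/4 = 1 + (5^{j+2} − 5)/4 = (4 + 5^{j+2} − 5)/4 = (5^{j+2} − 1)/4.
This completes the inductive step, so N(B_n) = (5^{n+1} − 1)/4 for all n ≥ 0.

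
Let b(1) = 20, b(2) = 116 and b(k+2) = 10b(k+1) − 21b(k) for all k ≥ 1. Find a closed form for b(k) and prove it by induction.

Claim: b(k) = 2·3^k + 2·7^k.

Base cases: b(1) = 20 and 2·3^1 + 2·7^1 = 20; b(2) = 116 and 2·3^2 + 2·7^2 = 116.
Assume b(j) = 2·3^j + 2·7^j for all 1 ≤ j ≤ r, where r ≥ 2.
Then b(r+1) = 10b(r) − 21b(r−1) = 10·(2·3^r + 2·7^r) − 21·(2·3^{r−1} + 2·7^{r−1}) = 2·(10·3 − 21)3^{r−1} + 2·(10·7 − 21)7^{r−1} = 18·3^{r−1} + 98·7^{r−1} = 2·3^{r+1} + 2·7^{r+1}.
Hence b(k) = 2·3^k + 2·7^k for every k ≥ 1, by strong induction.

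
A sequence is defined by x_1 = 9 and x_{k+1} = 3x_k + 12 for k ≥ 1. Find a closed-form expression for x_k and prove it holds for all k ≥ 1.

Claim: x_k = 5·3^k − 6.

Base case: x_1 = 9, and 5·3^1 − 6 = 15 − 6 = 9.
Assume x_r = 5·3^r − 6 for some r ≥ 1.
Then x_{r+1} = 3x_r + 12 = 3·(5·3^r − 6) + 12 = 15·3^r − 18 + 12 = 5·3^{r+1} − 6.
So the formula holds for r+1, and by induction x_k = 5·3^k − 6 for all k ≥ 1.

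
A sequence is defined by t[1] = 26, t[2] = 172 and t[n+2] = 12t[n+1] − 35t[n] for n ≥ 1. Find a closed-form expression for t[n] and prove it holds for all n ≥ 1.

Claim: t[n] = 3·7^n + 5^n.

Base cases: t[1] = 26 and 3·7^1 + 5^1 = 26; t[2] = 172 and 3·7^2 + 5^2 = 172.
Assume t[j] = 3·7^j + 5^j for all 1 ≤ j ≤ k, where k ≥ 2.
Then t[k+1] = 12t[k] − 35t[k−1] = 12·(3·7^k + 5^k) − 35·(3·7^{k−1} + 5^{k−1}) = 3·(12·7 − 35)7^{k−1} + (12·5 − 35)5^{k−1} = 147·7^{k−1} + 25·5^{k−1} = 3·7^{k+1} + 5^{k+1}.
This completes the inductive step, so t[n] = 3·7^n + 5^n for all n ≥ 1.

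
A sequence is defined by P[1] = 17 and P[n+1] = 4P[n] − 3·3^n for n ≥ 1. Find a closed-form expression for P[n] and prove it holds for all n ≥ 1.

Claim: P[n] = 2·4^n + 3·3^n.

Base case: P[1] = 17, and 2·4^1 + 3·3^1 = 8 + 9 = 17.
Assume P[k] = 2·4^k + 3·3^k for some k ≥ 1.
Then P[k+1] = 4P[k] − 3·3^k = 4·(2·4^k + 3·3^k) − 3·3^k = 2·4^{k+1} + 12·3^k − 3·3^k = 2·4^{k+1} + 9·3^k = 2·4^{k+1} + 3·3^{k+1}.
So the formula holds for k+1, and by induction P[n] = 2·4^n + 3·3^n for all n ≥ 1.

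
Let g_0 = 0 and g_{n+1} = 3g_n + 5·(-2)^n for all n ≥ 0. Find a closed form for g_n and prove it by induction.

Claim: g_n = 3^n − (-2)^n.

Base case: g_0 = 0, and 3^0 − (-2)^0 = 1 − 1 = 0.
Assume g_m = 3^m − (-2)^m for some m ≥ 0.
Then g_{m+1} = 3g_m + 5·(-2)^m = 3·(3^m − (-2)^m) + 5·(-2)^m = 3^{m+1} − 3·(-2)^m + 5·(-2)^m = 3^{m+1} + 2·(-2)^m = 3^{m+1} − (-2)^{m+1}.
So the formula holds for m+1, and by induction g_n = 3^n − (-2)^n for all n ≥ 0.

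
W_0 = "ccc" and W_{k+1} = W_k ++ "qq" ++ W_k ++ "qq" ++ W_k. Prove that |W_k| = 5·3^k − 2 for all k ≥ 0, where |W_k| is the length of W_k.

Base case: |W_0| = 3, and 5·3^0 − 2 = 3.
Assume |W_m| = 5·3^m − 2.
Then |W_{m+1}| = 3|W_m| + 4 = 3(5·3^m − 2) + 4 = 5·3^{m+1} − 6 + 4 = 5·3^{m+1} − 2.
So the formula holds for m+1, and by induction |W_k| = 5·3^k − 2 for all k ≥ 0.

|W_k| = 5·3^k − 2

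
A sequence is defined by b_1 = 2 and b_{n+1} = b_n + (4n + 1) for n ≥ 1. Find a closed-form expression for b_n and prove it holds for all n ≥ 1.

Claim: b_n = 2n^2 − n + 1.

Base case: b_1 = 2, and 2·1^2 − 1 + 1 = 2.
Assume b_m = 2m^2 − m + 1.
Then b_{m+1} = b_m + (4m + 1) = (2m^2 − m + 1) + (4m + 1) = 2m^2 + 3m + 2,
and 2·(m+1)^2 − (m+1) + 1 = 2m^2 + 3m + 2.
Hence b_n = 2n^2 − n + 1 for every n ≥ 1, by induction.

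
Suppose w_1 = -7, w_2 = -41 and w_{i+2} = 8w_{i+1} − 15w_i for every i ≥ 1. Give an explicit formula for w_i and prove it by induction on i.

Claim: w_i = 3^i − 2·5^i.

Base cases: w_1 = -7 and 3^1 − 2·5^1 = -7; w_2 = -41 and 3^2 − 2·5^2 = -41.
Assume w_j = 3^j − 2·5^j for all 1 ≤ j ≤ r, where r ≥ 2.
Then w_{r+1} = 8w_r − 15w_{r−1} = 8·(3^r − 2·5^r) − 15·(3^{r−1} − 2·5^{r−1}) = (8·3 − 15)3^{r−1} − 2·(8·5 − 15)5^{r−1} = 9·3^{r−1} − 50·5^{r−1} = 3^{r+1} − 2·5^{r+1}.
So the formula holds for r+1, and by strong induction w_i = 3^i − 2·5^i for all i ≥ 1.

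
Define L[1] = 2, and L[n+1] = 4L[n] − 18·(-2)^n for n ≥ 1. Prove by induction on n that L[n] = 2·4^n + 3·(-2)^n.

Base case: L[1] = 2, and 2·4^1 + 3·(-2)^1 = 8 − 6 = 2.
Assume L[r] = 2·4^r + 3·(-2)^r for some r ≥ 1.
Then L[r+1] = 4L[r] − 18·(-2)^r = 4·(2·4^r + 3·(-2)^r) − 18·(-2)^r = 2·4^{r+1} + 12·(-2)^r − 18·(-2)^r = 2·4^{r+1} − 6·(-2)^r = 2·4^{r+1} + 3·(-2)^{r+1}.
This completes the inductive step, so L[n] = 2·4^n + 3·(-2)^n for all n ≥ 1.

L[n] = 2·4^n + 3·(-2)^n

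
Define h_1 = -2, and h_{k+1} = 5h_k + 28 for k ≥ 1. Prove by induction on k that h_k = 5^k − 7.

Base case: h_1 = -2, and 5^1 − 7 = 5 − 7 = -2.
Assume h_j = 5^j − 7 for some j ≥ 1.
Then h_{j+1} = 5h_j + 28 = 5·(5^j − 7) + 28 = 5^{j+1} − 35 + 28 = 5^{j+1} − 7.
So the formula holds for j+1, and by induction h_k = 5^k − 7 for all k ≥ 1.

h_k = 5^k − 7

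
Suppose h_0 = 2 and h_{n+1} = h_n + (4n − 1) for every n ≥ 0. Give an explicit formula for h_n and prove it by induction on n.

Claim: h_n = 2n^2 − 3n + 2.

Base case: h_0 = 2, and 2·0^2 − 3·0 + 2 = 2.
Assume h_r = 2r^2 − 3r + 2.
Then h_{r+1} = h_r + (4r − 1) = (2r^2 − 3r + 2) + (4r − 1) = 2r^2 + r + 1,
and 2·(r+1)^2 − 3·(r+1) + 2 = 2r^2 + r + 1.
This completes the inductive step, so h_n = 2n^2 − 3n + 2 for all n ≥ 0.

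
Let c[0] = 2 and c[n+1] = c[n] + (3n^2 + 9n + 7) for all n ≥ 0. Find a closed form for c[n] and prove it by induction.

Claim: c[n] = n^3 + 3n^2 + 3n + 2.

Base case: c[0] = 2, and 0^3 + 3·0^2 + 3·0 + 2 = 2.
Assume c[r] = r^3 + 3r^2 + 3r + 2.
Then c[r+1] = c[r] + (3r^2 + 9r + 7) = (r^3 + 3r^2 + 3r + 2) + (3r^2 + 9r + 7) = r^3 + 6r^2 + 12r + 9,
and (r+1)^3 + 3·(r+1)^2 + 3·(r+1) + 2 = r^3 + 6r^2 + 12r + 9.
This completes the inductive step, so c[n] = n^3 + 3n^2 + 3n + 2 for all n ≥ 0.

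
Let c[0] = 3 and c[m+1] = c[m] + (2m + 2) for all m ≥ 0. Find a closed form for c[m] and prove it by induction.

Claim: c[m] = m^2 + m + 3.

Base case: c[0] = 3, and 0^2 + 0 + 3 = 3.
Assume c[k] = k^2 + k + 3.
Then c[k+1] = c[k] + (2k + 2) = (k^2 + k + 3) + (2k + 2) = k^2 + 3k + 5,
and (k+1)^2 + (k+1) + 3 = k^2 + 3k + 5.
This completes the inductive step, so c[m] = m^2 + m + 3 for all m ≥ 0.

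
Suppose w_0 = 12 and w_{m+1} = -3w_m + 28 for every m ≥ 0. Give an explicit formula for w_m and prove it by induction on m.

Claim: w_m = 5·(-3)^m + 7.

Base case: w_0 = 12, and 5·(-3)^0 + 7 = 5 + 7 = 12.
Assume w_k = 5·(-3)^k + 7 for some k ≥ 0.
Then w_{k+1} = -3w_k + 28 = -3·(5·(-3)^k + 7) + 28 = -15·(-3)^k − 21 + 28 = 5·(-3)^{k+1} + 7.
By induction, w_m = 5·(-3)^m + 7 for all m ≥ 0.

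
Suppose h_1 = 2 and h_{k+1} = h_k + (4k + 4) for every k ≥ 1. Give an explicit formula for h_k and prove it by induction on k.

Claim: h_k = 2k^2 + 2k − 2.

Base case: h_1 = 2, and 2·1^2 + 2·1 − 2 = 2.
Assume h_j = 2j^2 + 2j − 2.
Then h_{j+1} = h_j + (4j + 4) = (2j^2 + 2j − 2) + (4j + 4) = 2j^2 + 6j + 2,
and 2·(j+1)^2 + 2·(j+1) − 2 = 2j^2 + 6j + 2.
By induction, h_k = 2k^2 + 2k − 2 for all k ≥ 1.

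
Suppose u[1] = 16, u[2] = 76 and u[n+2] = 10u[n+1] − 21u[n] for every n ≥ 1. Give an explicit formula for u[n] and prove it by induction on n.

Claim: u[n] = 3·3^n + 7^n.

Base cases: u[1] = 16 and 3·3^1 + 7^1 = 16; u[2] = 76 and 3·3^2 + 7^2 = 76.
Assume u[j] = 3·3^j + 7^j for all 1 ≤ j ≤ m, where m ≥ 2.
Then u[m+1] = 10u[m] − 21u[m−1] = 10·(3·3^m + 7^m) − 21·(3·3^{m−1} + 7^{m−1}) = 3·(10·3 − 21)3^{m−1} + (10·7 − 21)7^{m−1} = 27·3^{m−1} + 49·7^{m−1} = 3·3^{m+1} + 7^{m+1}.
So the formula holds for m+1, and by strong induction u[n] = 3·3^n + 7^n for all n ≥ 1.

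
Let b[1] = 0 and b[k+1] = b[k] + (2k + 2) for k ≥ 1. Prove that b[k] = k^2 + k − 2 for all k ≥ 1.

Base case: b[1] = 0, and 1^2 + 1 − 2 = 0.
Assume b[j] = j^2 + j − 2.
Then b[j+1] = b[j] + (2j + 2) = (j^2 + j − 2) + (2j + 2) = j^2 + 3j,
and (j+1)^2 + (j+1) − 2 = j^2 + 3j.
By induction, b[k] = k^2 + k − 2 for all k ≥ 1.

b[k] = k^2 + k − 2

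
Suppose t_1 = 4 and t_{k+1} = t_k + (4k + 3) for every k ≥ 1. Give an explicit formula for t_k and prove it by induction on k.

Claim: t_k = 2k^2 + k + 1.

Base case: t_1 = 4, and 2·1^2 + 1 + 1 = 4.
Assume t_j = 2j^2 + j + 1.
Then t_{j+1} = t_j + (4j + 3) = (2j^2 + j + 1) + (4j + 3) = 2j^2 + 5j + 4,
and 2·(j+1)^2 + (j+1) + 1 = 2j^2 + 5j + 4.
By induction, t_k = 2k^2 + k + 1 for all k ≥ 1.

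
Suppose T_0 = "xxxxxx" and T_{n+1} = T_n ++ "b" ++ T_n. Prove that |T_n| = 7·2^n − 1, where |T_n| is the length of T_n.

Base case: |T_0| = 6, and 7·2^0 − 1 = 6.
Assume |T_r| = 7·2^r − 1.
Then |T_{r+1}| = |T_r| + 1 + |T_r| = 2|T_r| + 1 = 2(7·2^r − 1) + 1 = 7·2^{r+1} − 2 + 1 = 7·2^{r+1} − 1.
By induction, |T_n| = 7·2^n − 1 for all n ≥ 0.

|T_n| = 7·2^n − 1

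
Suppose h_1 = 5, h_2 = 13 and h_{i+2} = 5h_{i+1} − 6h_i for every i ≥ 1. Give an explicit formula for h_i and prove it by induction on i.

Claim: h_i = 3^i + 2^i.

Base cases: h_1 = 5 and 3^1 + 2^1 = 5; h_2 = 13 and 3^2 + 2^2 = 13.
Assume h_j = 3^j + 2^j for all 1 ≤ j ≤ m, where m ≥ 2.
Then h_{m+1} = 5h_m − 6h_{m−1} = 5·(3^m + 2^m) − 6·(3^{m−1} + 2^{m−1}) = (5·3 − 6)3^{m−1} + (5·2 − 6)2^{m−1} = 9·3^{m−1} + 4·2^{m−1} = 3^{m+1} + 2^{m+1}.
Hence h_i = 3^i + 2^i for every i ≥ 1, by strong induction.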